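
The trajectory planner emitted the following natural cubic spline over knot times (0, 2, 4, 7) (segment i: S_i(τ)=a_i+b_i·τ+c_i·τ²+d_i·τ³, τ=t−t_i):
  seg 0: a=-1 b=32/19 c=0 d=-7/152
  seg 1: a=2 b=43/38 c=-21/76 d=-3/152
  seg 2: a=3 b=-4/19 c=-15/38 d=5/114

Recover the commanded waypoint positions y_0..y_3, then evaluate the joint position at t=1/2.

y_0 = S_0(0) = a_0 = -1
y_1 = S_1(0) = a_1 = 2
y_2 = S_2(0) = a_2 = 3
y_3 = S_2(3) = 0
t_q=1/2 is in segment 0 (τ=1/2); S_0(τ)=-199/1216

y_0=-1 y_1=2 y_2=3 y_3=0
S(1/2) = -199/1216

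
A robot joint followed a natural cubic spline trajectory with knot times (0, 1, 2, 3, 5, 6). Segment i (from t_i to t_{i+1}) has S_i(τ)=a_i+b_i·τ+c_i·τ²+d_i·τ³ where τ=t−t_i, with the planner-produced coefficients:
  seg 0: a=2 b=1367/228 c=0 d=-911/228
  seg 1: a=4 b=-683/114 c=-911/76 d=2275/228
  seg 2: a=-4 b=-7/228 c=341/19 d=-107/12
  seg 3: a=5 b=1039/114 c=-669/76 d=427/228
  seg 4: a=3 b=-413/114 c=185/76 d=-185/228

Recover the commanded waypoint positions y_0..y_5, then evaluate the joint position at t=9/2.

y_0 = S_0(0) = a_0 = 2
y_1 = S_1(0) = a_1 = 4
y_2 = S_2(0) = a_2 = -4
y_3 = S_3(0) = a_3 = 5
y_4 = S_4(0) = a_4 = 3
y_5 = S_4(1) = 1
t_q=9/2 is in segment 3 (τ=3/2); S_3(τ)=3153/608

y_0=2 y_1=4 y_2=-4 y_3=5 y_4=3 y_5=1
S(9/2) = 3153/608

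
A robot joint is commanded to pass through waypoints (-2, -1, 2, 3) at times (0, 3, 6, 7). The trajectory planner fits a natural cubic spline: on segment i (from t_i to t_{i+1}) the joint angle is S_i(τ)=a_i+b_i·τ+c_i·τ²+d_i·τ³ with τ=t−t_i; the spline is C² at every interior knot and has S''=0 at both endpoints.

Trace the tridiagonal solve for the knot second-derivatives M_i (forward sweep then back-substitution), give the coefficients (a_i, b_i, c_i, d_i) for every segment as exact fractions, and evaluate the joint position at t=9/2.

  seg 0: a=-2 b=13/87 c=0 d=16/783
  seg 1: a=-1 b=61/87 c=16/87 d=-22/783
  seg 2: a=2 b=91/87 c=-2/29 d=2/87
S(9/2) = 43/116

Δ: Δ0=1/3, Δ1=1, Δ2=1
row 1: diag=12, rhs=4; c'=1/4, d'=1/3
row 2: denom=8−3·1/4=29/4; d'=(0−3·1/3)/(29/4)=-4/29
back: M2=-4/29
back: M1=1/3−1/4·-4/29=32/87
M: M0=0, M1=32/87, M2=-4/29, M3=0
seg 0: a=-2, c=M0/2=0, d=(M1−M0)/(6·3)=16/783, b=Δ0−h0·(2M0+M1)/6=13/87
seg 1: a=-1, c=M1/2=16/87, d=(M2−M1)/(6·3)=-22/783, b=Δ1−h1·(2M1+M2)/6=61/87
seg 2: a=2, c=M2/2=-2/29, d=(M3−M2)/(6·1)=2/87, b=Δ2−h2·(2M2+M3)/6=91/87
t_q=9/2 → seg 1, τ=3/2; S=-1+61/87·τ+16/87·τ²+-22/783·τ³=43/116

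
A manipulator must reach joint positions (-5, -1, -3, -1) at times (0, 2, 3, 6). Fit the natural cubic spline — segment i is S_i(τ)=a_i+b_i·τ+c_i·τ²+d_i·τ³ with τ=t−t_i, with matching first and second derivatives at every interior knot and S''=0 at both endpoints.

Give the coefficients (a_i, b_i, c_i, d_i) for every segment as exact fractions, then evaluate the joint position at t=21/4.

Δ: Δ0=2, Δ1=-2, Δ2=2/3
row 1: diag=6, rhs=-24; c'=1/6, d'=-4
row 2: denom=8−1·1/6=47/6; d'=(16−1·-4)/(47/6)=120/47
back: M2=120/47
back: M1=-4−1/6·120/47=-208/47
M: M0=0, M1=-208/47, M2=120/47, M3=0
seg 0: a=-5, c=M0/2=0, d=(M1−M0)/(6·2)=-52/141, b=Δ0−h0·(2M0+M1)/6=490/141
seg 1: a=-1, c=M1/2=-104/47, d=(M2−M1)/(6·1)=164/141, b=Δ1−h1·(2M1+M2)/6=-134/141
seg 2: a=-3, c=M2/2=60/47, d=(M3−M2)/(6·3)=-20/141, b=Δ2−h2·(2M2+M3)/6=-266/141
t_q=21/4 → seg 2, τ=9/4; S=-3+-266/141·τ+60/47·τ²+-20/141·τ³=-1803/752

  seg 0: a=-5 b=490/141 c=0 d=-52/141
  seg 1: a=-1 b=-134/141 c=-104/47 d=164/141
  seg 2: a=-3 b=-266/141 c=60/47 d=-20/141
S(21/4) = -1803/752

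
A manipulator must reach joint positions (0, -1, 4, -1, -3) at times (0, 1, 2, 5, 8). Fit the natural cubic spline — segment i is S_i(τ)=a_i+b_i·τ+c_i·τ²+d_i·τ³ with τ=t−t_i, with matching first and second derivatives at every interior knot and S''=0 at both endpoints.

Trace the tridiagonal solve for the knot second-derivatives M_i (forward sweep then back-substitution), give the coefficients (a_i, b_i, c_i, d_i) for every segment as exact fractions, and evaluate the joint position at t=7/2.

  seg 0: a=0 b=-941/336 c=0 d=605/336
  seg 1: a=-1 b=437/168 c=605/112 d=-1009/336
  seg 2: a=4 b=211/48 c=-101/28 d=533/1008
  seg 3: a=-1 b=-499/168 c=129/112 d=-43/336
S(7/2) = 3819/896

Δ: Δ0=-1, Δ1=5, Δ2=-5/3, Δ3=-2/3
row 1: diag=4, rhs=36; c'=1/4, d'=9
row 2: denom=8−1·1/4=31/4; d'=(-40−1·9)/(31/4)=-196/31
row 3: denom=12−3·12/31=336/31; d'=(6−3·-196/31)/(336/31)=129/56
back: M3=129/56
back: M2=-196/31−12/31·129/56=-101/14
back: M1=9−1/4·-101/14=605/56
M: M0=0, M1=605/56, M2=-101/14, M3=129/56, M4=0
seg 0: a=0, c=M0/2=0, d=(M1−M0)/(6·1)=605/336, b=Δ0−h0·(2M0+M1)/6=-941/336
seg 1: a=-1, c=M1/2=605/112, d=(M2−M1)/(6·1)=-1009/336, b=Δ1−h1·(2M1+M2)/6=437/168
seg 2: a=4, c=M2/2=-101/28, d=(M3−M2)/(6·3)=533/1008, b=Δ2−h2·(2M2+M3)/6=211/48
seg 3: a=-1, c=M3/2=129/112, d=(M4−M3)/(6·3)=-43/336, b=Δ3−h3·(2M3+M4)/6=-499/168
t_q=7/2 → seg 2, τ=3/2; S=4+211/48·τ+-101/28·τ²+533/1008·τ³=3819/896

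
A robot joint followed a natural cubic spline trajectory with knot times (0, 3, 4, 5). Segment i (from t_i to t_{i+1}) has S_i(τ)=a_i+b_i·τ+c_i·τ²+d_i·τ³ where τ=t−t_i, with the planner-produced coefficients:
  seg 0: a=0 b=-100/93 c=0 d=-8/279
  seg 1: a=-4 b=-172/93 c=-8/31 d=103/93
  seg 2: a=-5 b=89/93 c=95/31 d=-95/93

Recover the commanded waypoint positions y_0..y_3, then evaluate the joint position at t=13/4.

y_0 = S_0(0) = a_0 = 0
y_1 = S_1(0) = a_1 = -4
y_2 = S_2(0) = a_2 = -5
y_3 = S_2(1) = -2
t_q=13/4 is in segment 1 (τ=1/4); S_1(τ)=-8851/1984

y_0=0 y_1=-4 y_2=-5 y_3=-2
S(13/4) = -8851/1984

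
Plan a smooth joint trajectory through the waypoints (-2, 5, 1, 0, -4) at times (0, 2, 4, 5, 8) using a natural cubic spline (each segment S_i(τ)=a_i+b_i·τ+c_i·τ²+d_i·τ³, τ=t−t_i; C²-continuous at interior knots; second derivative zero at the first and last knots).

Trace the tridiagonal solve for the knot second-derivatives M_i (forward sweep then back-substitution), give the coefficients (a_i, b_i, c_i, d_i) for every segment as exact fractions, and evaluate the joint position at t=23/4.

Δ: Δ0=7/2, Δ1=-2, Δ2=-1, Δ3=-4/3
row 1: diag=8, rhs=-33; c'=1/4, d'=-33/8
row 2: denom=6−2·1/4=11/2; d'=(6−2·-33/8)/(11/2)=57/22
row 3: denom=8−1·2/11=86/11; d'=(-2−1·57/22)/(86/11)=-101/172
back: M3=-101/172
back: M2=57/22−2/11·-101/172=116/43
back: M1=-33/8−1/4·116/43=-1651/344
M: M0=0, M1=-1651/344, M2=116/43, M3=-101/172, M4=0
seg 0: a=-2, c=M0/2=0, d=(M1−M0)/(6·2)=-1651/4128, b=Δ0−h0·(2M0+M1)/6=5263/1032
seg 1: a=5, c=M1/2=-1651/688, d=(M2−M1)/(6·2)=2579/4128, b=Δ1−h1·(2M1+M2)/6=155/516
seg 2: a=1, c=M2/2=58/43, d=(M3−M2)/(6·1)=-565/1032, b=Δ2−h2·(2M2+M3)/6=-1859/1032
seg 3: a=0, c=M3/2=-101/344, d=(M4−M3)/(6·3)=101/3096, b=Δ3−h3·(2M3+M4)/6=-385/516
t_q=23/4 → seg 3, τ=3/4; S=0+-385/516·τ+-101/344·τ²+101/3096·τ³=-15653/22016

  seg 0: a=-2 b=5263/1032 c=0 d=-1651/4128
  seg 1: a=5 b=155/516 c=-1651/688 d=2579/4128
  seg 2: a=1 b=-1859/1032 c=58/43 d=-565/1032
  seg 3: a=0 b=-385/516 c=-101/344 d=101/3096
S(23/4) = -15653/22016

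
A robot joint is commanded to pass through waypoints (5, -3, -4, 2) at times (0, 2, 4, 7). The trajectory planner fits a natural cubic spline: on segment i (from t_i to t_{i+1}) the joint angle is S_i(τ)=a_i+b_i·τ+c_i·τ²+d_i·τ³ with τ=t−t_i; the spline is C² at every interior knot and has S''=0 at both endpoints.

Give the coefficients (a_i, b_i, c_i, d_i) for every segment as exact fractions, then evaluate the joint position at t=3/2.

Δ: Δ0=-4, Δ1=-1/2, Δ2=2
row 1: diag=8, rhs=21; c'=1/4, d'=21/8
row 2: denom=10−2·1/4=19/2; d'=(15−2·21/8)/(19/2)=39/38
back: M2=39/38
back: M1=21/8−1/4·39/38=45/19
M: M0=0, M1=45/19, M2=39/38, M3=0
seg 0: a=5, c=M0/2=0, d=(M1−M0)/(6·2)=15/76, b=Δ0−h0·(2M0+M1)/6=-91/19
seg 1: a=-3, c=M1/2=45/38, d=(M2−M1)/(6·2)=-17/152, b=Δ1−h1·(2M1+M2)/6=-46/19
seg 2: a=-4, c=M2/2=39/76, d=(M3−M2)/(6·3)=-13/228, b=Δ2−h2·(2M2+M3)/6=37/38
t_q=3/2 → seg 0, τ=3/2; S=5+-91/19·τ+0·τ²+15/76·τ³=-923/608

  seg 0: a=5 b=-91/19 c=0 d=15/76
  seg 1: a=-3 b=-46/19 c=45/38 d=-17/152
  seg 2: a=-4 b=37/38 c=39/76 d=-13/228
S(3/2) = -923/608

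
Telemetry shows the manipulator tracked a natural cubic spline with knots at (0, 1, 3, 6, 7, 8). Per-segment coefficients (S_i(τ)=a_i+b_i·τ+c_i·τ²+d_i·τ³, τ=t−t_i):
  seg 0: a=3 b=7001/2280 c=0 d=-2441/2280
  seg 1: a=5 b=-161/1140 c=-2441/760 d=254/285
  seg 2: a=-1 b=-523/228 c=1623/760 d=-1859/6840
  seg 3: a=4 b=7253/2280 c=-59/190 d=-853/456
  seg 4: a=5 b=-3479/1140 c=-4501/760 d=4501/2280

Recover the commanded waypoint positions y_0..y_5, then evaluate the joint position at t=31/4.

y_0 = S_0(0) = a_0 = 3
y_1 = S_1(0) = a_1 = 5
y_2 = S_2(0) = a_2 = -1
y_3 = S_3(0) = a_3 = 4
y_4 = S_4(0) = a_4 = 5
y_5 = S_4(1) = -2
t_q=31/4 is in segment 4 (τ=3/4); S_4(τ)=2069/9728

y_0=3 y_1=5 y_2=-1 y_3=4 y_4=5 y_5=-2
S(31/4) = 2069/9728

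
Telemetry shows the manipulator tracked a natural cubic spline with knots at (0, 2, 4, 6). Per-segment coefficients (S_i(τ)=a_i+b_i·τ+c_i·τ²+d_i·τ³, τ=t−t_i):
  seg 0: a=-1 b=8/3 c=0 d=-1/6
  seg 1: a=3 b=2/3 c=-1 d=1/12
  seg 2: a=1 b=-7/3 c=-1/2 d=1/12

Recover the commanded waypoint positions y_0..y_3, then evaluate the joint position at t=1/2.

y_0 = S_0(0) = a_0 = -1
y_1 = S_1(0) = a_1 = 3
y_2 = S_2(0) = a_2 = 1
y_3 = S_2(2) = -5
t_q=1/2 is in segment 0 (τ=1/2); S_0(τ)=5/16

y_0=-1 y_1=3 y_2=1 y_3=-5
S(1/2) = 5/16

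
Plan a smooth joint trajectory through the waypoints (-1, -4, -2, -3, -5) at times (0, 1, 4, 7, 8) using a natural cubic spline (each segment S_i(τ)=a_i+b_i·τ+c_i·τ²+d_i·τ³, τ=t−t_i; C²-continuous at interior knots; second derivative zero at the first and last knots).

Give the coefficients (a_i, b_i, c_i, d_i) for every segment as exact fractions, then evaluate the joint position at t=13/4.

  seg 0: a=-1 b=-275/78 c=0 d=41/78
  seg 1: a=-4 b=-76/39 c=41/26 d=-55/234
  seg 2: a=-2 b=7/6 c=-7/13 d=1/78
  seg 3: a=-3 b=-67/39 c=-11/26 d=11/78
S(13/4) = -5123/1664

Δ: Δ0=-3, Δ1=2/3, Δ2=-1/3, Δ3=-2
row 1: diag=8, rhs=22; c'=3/8, d'=11/4
row 2: denom=12−3·3/8=87/8; d'=(-6−3·11/4)/(87/8)=-38/29
row 3: denom=8−3·8/29=208/29; d'=(-10−3·-38/29)/(208/29)=-11/13
back: M3=-11/13
back: M2=-38/29−8/29·-11/13=-14/13
back: M1=11/4−3/8·-14/13=41/13
M: M0=0, M1=41/13, M2=-14/13, M3=-11/13, M4=0
seg 0: a=-1, c=M0/2=0, d=(M1−M0)/(6·1)=41/78, b=Δ0−h0·(2M0+M1)/6=-275/78
seg 1: a=-4, c=M1/2=41/26, d=(M2−M1)/(6·3)=-55/234, b=Δ1−h1·(2M1+M2)/6=-76/39
seg 2: a=-2, c=M2/2=-7/13, d=(M3−M2)/(6·3)=1/78, b=Δ2−h2·(2M2+M3)/6=7/6
seg 3: a=-3, c=M3/2=-11/26, d=(M4−M3)/(6·1)=11/78, b=Δ3−h3·(2M3+M4)/6=-67/39
t_q=13/4 → seg 1, τ=9/4; S=-4+-76/39·τ+41/26·τ²+-55/234·τ³=-5123/1664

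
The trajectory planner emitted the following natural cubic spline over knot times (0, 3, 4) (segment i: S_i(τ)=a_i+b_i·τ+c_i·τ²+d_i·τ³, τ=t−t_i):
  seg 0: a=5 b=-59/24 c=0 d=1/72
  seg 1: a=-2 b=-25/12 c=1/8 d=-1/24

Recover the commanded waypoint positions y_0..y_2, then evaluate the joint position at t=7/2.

y_0 = S_0(0) = a_0 = 5
y_1 = S_1(0) = a_1 = -2
y_2 = S_1(1) = -4
t_q=7/2 is in segment 1 (τ=1/2); S_1(τ)=-193/64

y_0=5 y_1=-2 y_2=-4
S(7/2) = -193/64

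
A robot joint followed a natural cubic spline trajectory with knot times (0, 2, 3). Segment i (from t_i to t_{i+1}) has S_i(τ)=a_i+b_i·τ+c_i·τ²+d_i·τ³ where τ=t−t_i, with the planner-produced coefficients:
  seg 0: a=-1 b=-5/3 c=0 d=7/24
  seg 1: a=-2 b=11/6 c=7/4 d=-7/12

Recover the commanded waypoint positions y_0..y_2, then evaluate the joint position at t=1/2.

y_0=-1 y_1=-2 y_2=1
S(1/2) = -115/64

y_0 = S_0(0) = a_0 = -1
y_1 = S_1(0) = a_1 = -2
y_2 = S_1(1) = 1
t_q=1/2 is in segment 0 (τ=1/2); S_0(τ)=-115/64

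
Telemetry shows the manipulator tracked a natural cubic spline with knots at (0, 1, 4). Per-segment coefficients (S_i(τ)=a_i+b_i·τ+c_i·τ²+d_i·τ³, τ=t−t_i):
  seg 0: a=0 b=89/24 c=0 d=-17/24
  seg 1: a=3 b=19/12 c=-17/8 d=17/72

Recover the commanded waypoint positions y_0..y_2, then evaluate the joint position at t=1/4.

y_0=0 y_1=3 y_2=-5
S(1/4) = 469/512

y_0 = S_0(0) = a_0 = 0
y_1 = S_1(0) = a_1 = 3
y_2 = S_1(3) = -5
t_q=1/4 is in segment 0 (τ=1/4); S_0(τ)=469/512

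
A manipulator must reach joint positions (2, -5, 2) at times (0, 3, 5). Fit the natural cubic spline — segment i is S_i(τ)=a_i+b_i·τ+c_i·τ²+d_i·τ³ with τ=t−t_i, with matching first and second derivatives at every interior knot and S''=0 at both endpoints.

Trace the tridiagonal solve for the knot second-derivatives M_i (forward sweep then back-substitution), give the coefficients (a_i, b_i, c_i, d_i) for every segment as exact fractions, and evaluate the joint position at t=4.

Δ: Δ0=-7/3, Δ1=7/2
row 1: diag=10, rhs=35; c'=1/5, d'=7/2
back: M1=7/2
M: M0=0, M1=7/2, M2=0
seg 0: a=2, c=M0/2=0, d=(M1−M0)/(6·3)=7/36, b=Δ0−h0·(2M0+M1)/6=-49/12
seg 1: a=-5, c=M1/2=7/4, d=(M2−M1)/(6·2)=-7/24, b=Δ1−h1·(2M1+M2)/6=7/6
t_q=4 → seg 1, τ=1; S=-5+7/6·τ+7/4·τ²+-7/24·τ³=-19/8

  seg 0: a=2 b=-49/12 c=0 d=7/36
  seg 1: a=-5 b=7/6 c=7/4 d=-7/24
S(4) = -19/8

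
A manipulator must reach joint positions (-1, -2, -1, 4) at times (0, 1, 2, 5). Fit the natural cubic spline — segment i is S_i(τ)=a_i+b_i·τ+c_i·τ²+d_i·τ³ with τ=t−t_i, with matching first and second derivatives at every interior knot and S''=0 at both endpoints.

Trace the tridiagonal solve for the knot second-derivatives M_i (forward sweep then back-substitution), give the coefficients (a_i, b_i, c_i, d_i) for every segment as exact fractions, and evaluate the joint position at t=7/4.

Δ: Δ0=-1, Δ1=1, Δ2=5/3
row 1: diag=4, rhs=12; c'=1/4, d'=3
row 2: denom=8−1·1/4=31/4; d'=(4−1·3)/(31/4)=4/31
back: M2=4/31
back: M1=3−1/4·4/31=92/31
M: M0=0, M1=92/31, M2=4/31, M3=0
seg 0: a=-1, c=M0/2=0, d=(M1−M0)/(6·1)=46/93, b=Δ0−h0·(2M0+M1)/6=-139/93
seg 1: a=-2, c=M1/2=46/31, d=(M2−M1)/(6·1)=-44/93, b=Δ1−h1·(2M1+M2)/6=-1/93
seg 2: a=-1, c=M2/2=2/31, d=(M3−M2)/(6·3)=-2/279, b=Δ2−h2·(2M2+M3)/6=143/93
t_q=7/4 → seg 1, τ=3/4; S=-2+-1/93·τ+46/31·τ²+-44/93·τ³=-681/496

  seg 0: a=-1 b=-139/93 c=0 d=46/93
  seg 1: a=-2 b=-1/93 c=46/31 d=-44/93
  seg 2: a=-1 b=143/93 c=2/31 d=-2/279
S(7/4) = -681/496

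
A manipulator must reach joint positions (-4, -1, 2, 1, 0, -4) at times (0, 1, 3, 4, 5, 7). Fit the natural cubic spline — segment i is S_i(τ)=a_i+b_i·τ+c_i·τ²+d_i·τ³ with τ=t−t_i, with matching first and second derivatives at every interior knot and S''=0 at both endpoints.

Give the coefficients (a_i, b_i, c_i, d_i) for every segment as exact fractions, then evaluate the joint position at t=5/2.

  seg 0: a=-4 b=2181/700 c=0 d=-81/700
  seg 1: a=-1 b=969/350 c=-243/700 d=-201/1400
  seg 2: a=2 b=-12/35 c=-423/350 d=193/350
  seg 3: a=1 b=-387/350 c=78/175 d=-17/50
  seg 4: a=0 b=-216/175 c=-201/350 d=67/700
S(5/2) = 21137/11200

Δ: Δ0=3, Δ1=3/2, Δ2=-1, Δ3=-1, Δ4=-2
row 1: diag=6, rhs=-9; c'=1/3, d'=-3/2
row 2: denom=6−2·1/3=16/3; d'=(-15−2·-3/2)/(16/3)=-9/4
row 3: denom=4−1·3/16=61/16; d'=(0−1·-9/4)/(61/16)=36/61
row 4: denom=6−1·16/61=350/61; d'=(-6−1·36/61)/(350/61)=-201/175
back: M4=-201/175
back: M3=36/61−16/61·-201/175=156/175
back: M2=-9/4−3/16·156/175=-423/175
back: M1=-3/2−1/3·-423/175=-243/350
M: M0=0, M1=-243/350, M2=-423/175, M3=156/175, M4=-201/175, M5=0
seg 0: a=-4, c=M0/2=0, d=(M1−M0)/(6·1)=-81/700, b=Δ0−h0·(2M0+M1)/6=2181/700
seg 1: a=-1, c=M1/2=-243/700, d=(M2−M1)/(6·2)=-201/1400, b=Δ1−h1·(2M1+M2)/6=969/350
seg 2: a=2, c=M2/2=-423/350, d=(M3−M2)/(6·1)=193/350, b=Δ2−h2·(2M2+M3)/6=-12/35
seg 3: a=1, c=M3/2=78/175, d=(M4−M3)/(6·1)=-17/50, b=Δ3−h3·(2M3+M4)/6=-387/350
seg 4: a=0, c=M4/2=-201/350, d=(M5−M4)/(6·2)=67/700, b=Δ4−h4·(2M4+M5)/6=-216/175
t_q=5/2 → seg 1, τ=3/2; S=-1+969/350·τ+-243/700·τ²+-201/1400·τ³=21137/11200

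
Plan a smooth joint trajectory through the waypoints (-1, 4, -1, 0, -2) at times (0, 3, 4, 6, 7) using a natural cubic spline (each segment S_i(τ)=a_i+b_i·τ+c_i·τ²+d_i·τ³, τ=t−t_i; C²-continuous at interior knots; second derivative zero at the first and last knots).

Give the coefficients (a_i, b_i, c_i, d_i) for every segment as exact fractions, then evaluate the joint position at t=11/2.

  seg 0: a=-1 b=1756/375 c=0 d=-377/1125
  seg 1: a=4 b=-1637/375 c=-377/125 d=893/375
  seg 2: a=-1 b=-244/75 c=516/125 d=-3377/3000
  seg 3: a=0 b=-187/750 c=-1313/500 d=1313/1500
S(11/2) = -3129/8000

Δ: Δ0=5/3, Δ1=-5, Δ2=1/2, Δ3=-2
row 1: diag=8, rhs=-40; c'=1/8, d'=-5
row 2: denom=6−1·1/8=47/8; d'=(33−1·-5)/(47/8)=304/47
row 3: denom=6−2·16/47=250/47; d'=(-15−2·304/47)/(250/47)=-1313/250
back: M3=-1313/250
back: M2=304/47−16/47·-1313/250=1032/125
back: M1=-5−1/8·1032/125=-754/125
M: M0=0, M1=-754/125, M2=1032/125, M3=-1313/250, M4=0
seg 0: a=-1, c=M0/2=0, d=(M1−M0)/(6·3)=-377/1125, b=Δ0−h0·(2M0+M1)/6=1756/375
seg 1: a=4, c=M1/2=-377/125, d=(M2−M1)/(6·1)=893/375, b=Δ1−h1·(2M1+M2)/6=-1637/375
seg 2: a=-1, c=M2/2=516/125, d=(M3−M2)/(6·2)=-3377/3000, b=Δ2−h2·(2M2+M3)/6=-244/75
seg 3: a=0, c=M3/2=-1313/500, d=(M4−M3)/(6·1)=1313/1500, b=Δ3−h3·(2M3+M4)/6=-187/750
t_q=11/2 → seg 2, τ=3/2; S=-1+-244/75·τ+516/125·τ²+-3377/3000·τ³=-3129/8000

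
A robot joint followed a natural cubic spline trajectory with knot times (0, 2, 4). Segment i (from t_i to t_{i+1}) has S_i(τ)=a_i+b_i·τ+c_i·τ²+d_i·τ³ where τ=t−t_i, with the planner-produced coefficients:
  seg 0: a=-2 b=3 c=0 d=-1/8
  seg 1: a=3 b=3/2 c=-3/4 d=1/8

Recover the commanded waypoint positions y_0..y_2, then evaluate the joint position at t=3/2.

y_0 = S_0(0) = a_0 = -2
y_1 = S_1(0) = a_1 = 3
y_2 = S_1(2) = 4
t_q=3/2 is in segment 0 (τ=3/2); S_0(τ)=133/64

y_0=-2 y_1=3 y_2=4
S(3/2) = 133/64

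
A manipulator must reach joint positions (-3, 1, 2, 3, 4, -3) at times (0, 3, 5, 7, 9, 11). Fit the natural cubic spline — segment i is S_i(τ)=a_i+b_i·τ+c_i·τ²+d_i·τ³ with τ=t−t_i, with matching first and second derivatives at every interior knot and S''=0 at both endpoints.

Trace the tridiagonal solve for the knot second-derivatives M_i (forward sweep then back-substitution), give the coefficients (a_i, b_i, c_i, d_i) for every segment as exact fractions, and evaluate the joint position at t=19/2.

  seg 0: a=-3 b=1252/795 c=0 d=-64/2385
  seg 1: a=1 b=676/795 c=-64/265 d=211/6360
  seg 2: a=2 b=449/1590 c=-9/212 d=481/6360
  seg 3: a=3 b=811/795 c=109/265 d=-427/1272
  seg 4: a=4 b=-2167/1590 c=-1699/1060 d=1699/6360
S(19/2) = 50053/16960

Δ: Δ0=4/3, Δ1=1/2, Δ2=1/2, Δ3=1/2, Δ4=-7/2
row 1: diag=10, rhs=-5; c'=1/5, d'=-1/2
row 2: denom=8−2·1/5=38/5; d'=(0−2·-1/2)/(38/5)=5/38
row 3: denom=8−2·5/19=142/19; d'=(0−2·5/38)/(142/19)=-5/142
row 4: denom=8−2·19/71=530/71; d'=(-24−2·-5/142)/(530/71)=-1699/530
back: M4=-1699/530
back: M3=-5/142−19/71·-1699/530=218/265
back: M2=5/38−5/19·218/265=-9/106
back: M1=-1/2−1/5·-9/106=-128/265
M: M0=0, M1=-128/265, M2=-9/106, M3=218/265, M4=-1699/530, M5=0
seg 0: a=-3, c=M0/2=0, d=(M1−M0)/(6·3)=-64/2385, b=Δ0−h0·(2M0+M1)/6=1252/795
seg 1: a=1, c=M1/2=-64/265, d=(M2−M1)/(6·2)=211/6360, b=Δ1−h1·(2M1+M2)/6=676/795
seg 2: a=2, c=M2/2=-9/212, d=(M3−M2)/(6·2)=481/6360, b=Δ2−h2·(2M2+M3)/6=449/1590
seg 3: a=3, c=M3/2=109/265, d=(M4−M3)/(6·2)=-427/1272, b=Δ3−h3·(2M3+M4)/6=811/795
seg 4: a=4, c=M4/2=-1699/1060, d=(M5−M4)/(6·2)=1699/6360, b=Δ4−h4·(2M4+M5)/6=-2167/1590
t_q=19/2 → seg 4, τ=1/2; S=4+-2167/1590·τ+-1699/1060·τ²+1699/6360·τ³=50053/16960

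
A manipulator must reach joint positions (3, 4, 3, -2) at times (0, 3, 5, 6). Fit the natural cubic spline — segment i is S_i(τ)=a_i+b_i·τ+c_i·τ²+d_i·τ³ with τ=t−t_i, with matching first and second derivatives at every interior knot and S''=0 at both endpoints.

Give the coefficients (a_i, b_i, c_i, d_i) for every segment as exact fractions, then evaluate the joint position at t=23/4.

  seg 0: a=3 b=5/42 c=0 d=1/42
  seg 1: a=4 b=16/21 c=3/14 d=-71/168
  seg 2: a=3 b=-145/42 c=-65/28 d=65/84
S(23/4) = -1019/1792

Δ: Δ0=1/3, Δ1=-1/2, Δ2=-5
row 1: diag=10, rhs=-5; c'=1/5, d'=-1/2
row 2: denom=6−2·1/5=28/5; d'=(-27−2·-1/2)/(28/5)=-65/14
back: M2=-65/14
back: M1=-1/2−1/5·-65/14=3/7
M: M0=0, M1=3/7, M2=-65/14, M3=0
seg 0: a=3, c=M0/2=0, d=(M1−M0)/(6·3)=1/42, b=Δ0−h0·(2M0+M1)/6=5/42
seg 1: a=4, c=M1/2=3/14, d=(M2−M1)/(6·2)=-71/168, b=Δ1−h1·(2M1+M2)/6=16/21
seg 2: a=3, c=M2/2=-65/28, d=(M3−M2)/(6·1)=65/84, b=Δ2−h2·(2M2+M3)/6=-145/42
t_q=23/4 → seg 2, τ=3/4; S=3+-145/42·τ+-65/28·τ²+65/84·τ³=-1019/1792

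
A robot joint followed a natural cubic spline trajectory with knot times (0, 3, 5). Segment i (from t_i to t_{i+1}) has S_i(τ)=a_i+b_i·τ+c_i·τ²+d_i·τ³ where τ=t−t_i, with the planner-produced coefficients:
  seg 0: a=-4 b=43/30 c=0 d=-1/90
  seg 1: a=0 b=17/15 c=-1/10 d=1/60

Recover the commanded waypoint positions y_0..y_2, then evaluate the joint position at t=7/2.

y_0 = S_0(0) = a_0 = -4
y_1 = S_1(0) = a_1 = 0
y_2 = S_1(2) = 2
t_q=7/2 is in segment 1 (τ=1/2); S_1(τ)=87/160

y_0=-4 y_1=0 y_2=2
S(7/2) = 87/160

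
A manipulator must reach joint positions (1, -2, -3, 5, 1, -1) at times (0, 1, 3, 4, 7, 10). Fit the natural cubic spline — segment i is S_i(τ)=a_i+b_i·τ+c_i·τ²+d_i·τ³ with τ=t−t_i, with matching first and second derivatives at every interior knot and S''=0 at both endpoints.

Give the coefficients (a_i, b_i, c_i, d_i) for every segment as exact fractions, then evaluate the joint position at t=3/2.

  seg 0: a=1 b=-321/113 c=0 d=-18/113
  seg 1: a=-2 b=-375/113 c=-54/113 d=853/904
  seg 2: a=-3 b=1377/226 c=2343/452 d=-1481/452
  seg 3: a=5 b=2997/452 c=-525/113 d=8101/12204
  seg 4: a=1 b=-751/226 c=1801/1356 d=-1801/12204
S(3/2) = -26475/7232

Δ: Δ0=-3, Δ1=-1/2, Δ2=8, Δ3=-4/3, Δ4=-2/3
row 1: diag=6, rhs=15; c'=1/3, d'=5/2
row 2: denom=6−2·1/3=16/3; d'=(51−2·5/2)/(16/3)=69/8
row 3: denom=8−1·3/16=125/16; d'=(-56−1·69/8)/(125/16)=-1034/125
row 4: denom=12−3·48/125=1356/125; d'=(4−3·-1034/125)/(1356/125)=1801/678
back: M4=1801/678
back: M3=-1034/125−48/125·1801/678=-1050/113
back: M2=69/8−3/16·-1050/113=2343/226
back: M1=5/2−1/3·2343/226=-108/113
M: M0=0, M1=-108/113, M2=2343/226, M3=-1050/113, M4=1801/678, M5=0
seg 0: a=1, c=M0/2=0, d=(M1−M0)/(6·1)=-18/113, b=Δ0−h0·(2M0+M1)/6=-321/113
seg 1: a=-2, c=M1/2=-54/113, d=(M2−M1)/(6·2)=853/904, b=Δ1−h1·(2M1+M2)/6=-375/113
seg 2: a=-3, c=M2/2=2343/452, d=(M3−M2)/(6·1)=-1481/452, b=Δ2−h2·(2M2+M3)/6=1377/226
seg 3: a=5, c=M3/2=-525/113, d=(M4−M3)/(6·3)=8101/12204, b=Δ3−h3·(2M3+M4)/6=2997/452
seg 4: a=1, c=M4/2=1801/1356, d=(M5−M4)/(6·3)=-1801/12204, b=Δ4−h4·(2M4+M5)/6=-751/226
t_q=3/2 → seg 1, τ=1/2; S=-2+-375/113·τ+-54/113·τ²+853/904·τ³=-26475/7232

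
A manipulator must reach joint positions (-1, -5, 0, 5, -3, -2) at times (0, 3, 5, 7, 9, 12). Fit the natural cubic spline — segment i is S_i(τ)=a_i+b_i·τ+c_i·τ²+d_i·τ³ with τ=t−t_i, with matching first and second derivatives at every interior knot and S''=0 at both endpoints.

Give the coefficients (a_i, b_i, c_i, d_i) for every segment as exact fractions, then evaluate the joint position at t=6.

Δ: Δ0=-4/3, Δ1=5/2, Δ2=5/2, Δ3=-4, Δ4=1/3
row 1: diag=10, rhs=23; c'=1/5, d'=23/10
row 2: denom=8−2·1/5=38/5; d'=(0−2·23/10)/(38/5)=-23/38
row 3: denom=8−2·5/19=142/19; d'=(-39−2·-23/38)/(142/19)=-359/71
row 4: denom=10−2·19/71=672/71; d'=(26−2·-359/71)/(672/71)=641/168
back: M4=641/168
back: M3=-359/71−19/71·641/168=-1021/168
back: M2=-23/38−5/19·-1021/168=167/168
back: M1=23/10−1/5·167/168=353/168
M: M0=0, M1=353/168, M2=167/168, M3=-1021/168, M4=641/168, M5=0
seg 0: a=-1, c=M0/2=0, d=(M1−M0)/(6·3)=353/3024, b=Δ0−h0·(2M0+M1)/6=-267/112
seg 1: a=-5, c=M1/2=353/336, d=(M2−M1)/(6·2)=-31/336, b=Δ1−h1·(2M1+M2)/6=43/56
seg 2: a=0, c=M2/2=167/336, d=(M3−M2)/(6·2)=-33/56, b=Δ2−h2·(2M2+M3)/6=649/168
seg 3: a=5, c=M3/2=-1021/336, d=(M4−M3)/(6·2)=277/336, b=Δ3−h3·(2M3+M4)/6=-205/168
seg 4: a=-3, c=M4/2=641/336, d=(M5−M4)/(6·3)=-641/3024, b=Δ4−h4·(2M4+M5)/6=-195/56
t_q=6 → seg 2, τ=1; S=0+649/168·τ+167/336·τ²+-33/56·τ³=181/48

  seg 0: a=-1 b=-267/112 c=0 d=353/3024
  seg 1: a=-5 b=43/56 c=353/336 d=-31/336
  seg 2: a=0 b=649/168 c=167/336 d=-33/56
  seg 3: a=5 b=-205/168 c=-1021/336 d=277/336
  seg 4: a=-3 b=-195/56 c=641/336 d=-641/3024
S(6) = 181/48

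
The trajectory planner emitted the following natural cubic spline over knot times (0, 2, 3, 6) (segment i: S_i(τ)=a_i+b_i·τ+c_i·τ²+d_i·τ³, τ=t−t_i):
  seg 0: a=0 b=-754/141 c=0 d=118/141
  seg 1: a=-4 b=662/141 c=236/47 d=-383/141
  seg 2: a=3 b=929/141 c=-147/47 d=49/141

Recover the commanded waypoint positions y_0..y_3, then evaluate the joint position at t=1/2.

y_0 = S_0(0) = a_0 = 0
y_1 = S_1(0) = a_1 = -4
y_2 = S_2(0) = a_2 = 3
y_3 = S_2(3) = 4
t_q=1/2 is in segment 0 (τ=1/2); S_0(τ)=-483/188

y_0=0 y_1=-4 y_2=3 y_3=4
S(1/2) = -483/188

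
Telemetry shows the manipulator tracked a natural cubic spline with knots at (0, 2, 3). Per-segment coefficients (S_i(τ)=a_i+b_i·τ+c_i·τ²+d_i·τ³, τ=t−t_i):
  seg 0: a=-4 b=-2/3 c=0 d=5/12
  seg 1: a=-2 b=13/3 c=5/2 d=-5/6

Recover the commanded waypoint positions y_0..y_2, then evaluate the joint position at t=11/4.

y_0=-4 y_1=-2 y_2=4
S(11/4) = 295/128

y_0 = S_0(0) = a_0 = -4
y_1 = S_1(0) = a_1 = -2
y_2 = S_1(1) = 4
t_q=11/4 is in segment 1 (τ=3/4); S_1(τ)=295/128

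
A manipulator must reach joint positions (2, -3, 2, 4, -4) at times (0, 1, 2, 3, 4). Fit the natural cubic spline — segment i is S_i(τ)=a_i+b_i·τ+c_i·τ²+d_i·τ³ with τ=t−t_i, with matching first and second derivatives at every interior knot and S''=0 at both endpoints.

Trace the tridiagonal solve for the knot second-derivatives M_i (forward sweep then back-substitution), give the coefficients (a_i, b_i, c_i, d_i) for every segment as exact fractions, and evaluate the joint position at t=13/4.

  seg 0: a=2 b=-54/7 c=0 d=19/7
  seg 1: a=-3 b=3/7 c=57/7 d=-25/7
  seg 2: a=2 b=6 c=-18/7 d=-10/7
  seg 3: a=4 b=-24/7 c=-48/7 d=16/7
S(13/4) = 11/4

Δ: Δ0=-5, Δ1=5, Δ2=2, Δ3=-8
row 1: diag=4, rhs=60; c'=1/4, d'=15
row 2: denom=4−1·1/4=15/4; d'=(-18−1·15)/(15/4)=-44/5
row 3: denom=4−1·4/15=56/15; d'=(-60−1·-44/5)/(56/15)=-96/7
back: M3=-96/7
back: M2=-44/5−4/15·-96/7=-36/7
back: M1=15−1/4·-36/7=114/7
M: M0=0, M1=114/7, M2=-36/7, M3=-96/7, M4=0
seg 0: a=2, c=M0/2=0, d=(M1−M0)/(6·1)=19/7, b=Δ0−h0·(2M0+M1)/6=-54/7
seg 1: a=-3, c=M1/2=57/7, d=(M2−M1)/(6·1)=-25/7, b=Δ1−h1·(2M1+M2)/6=3/7
seg 2: a=2, c=M2/2=-18/7, d=(M3−M2)/(6·1)=-10/7, b=Δ2−h2·(2M2+M3)/6=6
seg 3: a=4, c=M3/2=-48/7, d=(M4−M3)/(6·1)=16/7, b=Δ3−h3·(2M3+M4)/6=-24/7
t_q=13/4 → seg 3, τ=1/4; S=4+-24/7·τ+-48/7·τ²+16/7·τ³=11/4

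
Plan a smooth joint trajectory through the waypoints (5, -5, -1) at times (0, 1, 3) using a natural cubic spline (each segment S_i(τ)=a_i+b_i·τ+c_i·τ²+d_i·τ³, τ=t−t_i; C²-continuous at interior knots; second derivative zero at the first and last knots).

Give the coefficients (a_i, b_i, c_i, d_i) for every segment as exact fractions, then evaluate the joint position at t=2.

Δ: Δ0=-10, Δ1=2
row 1: diag=6, rhs=72; c'=1/3, d'=12
back: M1=12
M: M0=0, M1=12, M2=0
seg 0: a=5, c=M0/2=0, d=(M1−M0)/(6·1)=2, b=Δ0−h0·(2M0+M1)/6=-12
seg 1: a=-5, c=M1/2=6, d=(M2−M1)/(6·2)=-1, b=Δ1−h1·(2M1+M2)/6=-6
t_q=2 → seg 1, τ=1; S=-5+-6·τ+6·τ²+-1·τ³=-6

  seg 0: a=5 b=-12 c=0 d=2
  seg 1: a=-5 b=-6 c=6 d=-1
S(2) = -6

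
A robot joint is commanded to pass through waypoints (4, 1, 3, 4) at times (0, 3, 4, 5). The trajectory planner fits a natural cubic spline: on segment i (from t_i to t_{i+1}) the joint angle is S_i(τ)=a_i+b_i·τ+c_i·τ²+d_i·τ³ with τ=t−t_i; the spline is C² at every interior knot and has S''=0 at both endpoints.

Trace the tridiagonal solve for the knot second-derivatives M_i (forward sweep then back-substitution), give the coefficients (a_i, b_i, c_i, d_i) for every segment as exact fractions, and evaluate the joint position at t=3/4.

Δ: Δ0=-1, Δ1=2, Δ2=1
row 1: diag=8, rhs=18; c'=1/8, d'=9/4
row 2: denom=4−1·1/8=31/8; d'=(-6−1·9/4)/(31/8)=-66/31
back: M2=-66/31
back: M1=9/4−1/8·-66/31=78/31
M: M0=0, M1=78/31, M2=-66/31, M3=0
seg 0: a=4, c=M0/2=0, d=(M1−M0)/(6·3)=13/93, b=Δ0−h0·(2M0+M1)/6=-70/31
seg 1: a=1, c=M1/2=39/31, d=(M2−M1)/(6·1)=-24/31, b=Δ1−h1·(2M1+M2)/6=47/31
seg 2: a=3, c=M2/2=-33/31, d=(M3−M2)/(6·1)=11/31, b=Δ2−h2·(2M2+M3)/6=53/31
t_q=3/4 → seg 0, τ=3/4; S=4+-70/31·τ+0·τ²+13/93·τ³=4693/1984

  seg 0: a=4 b=-70/31 c=0 d=13/93
  seg 1: a=1 b=47/31 c=39/31 d=-24/31
  seg 2: a=3 b=53/31 c=-33/31 d=11/31
S(3/4) = 4693/1984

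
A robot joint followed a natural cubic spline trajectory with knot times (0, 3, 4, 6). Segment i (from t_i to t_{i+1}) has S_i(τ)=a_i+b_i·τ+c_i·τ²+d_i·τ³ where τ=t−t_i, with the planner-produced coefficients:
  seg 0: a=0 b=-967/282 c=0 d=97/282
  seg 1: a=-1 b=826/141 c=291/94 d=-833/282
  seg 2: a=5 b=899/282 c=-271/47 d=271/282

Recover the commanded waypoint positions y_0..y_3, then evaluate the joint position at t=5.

y_0 = S_0(0) = a_0 = 0
y_1 = S_1(0) = a_1 = -1
y_2 = S_2(0) = a_2 = 5
y_3 = S_2(2) = -4
t_q=5 is in segment 2 (τ=1); S_2(τ)=159/47

y_0=0 y_1=-1 y_2=5 y_3=-4
S(5) = 159/47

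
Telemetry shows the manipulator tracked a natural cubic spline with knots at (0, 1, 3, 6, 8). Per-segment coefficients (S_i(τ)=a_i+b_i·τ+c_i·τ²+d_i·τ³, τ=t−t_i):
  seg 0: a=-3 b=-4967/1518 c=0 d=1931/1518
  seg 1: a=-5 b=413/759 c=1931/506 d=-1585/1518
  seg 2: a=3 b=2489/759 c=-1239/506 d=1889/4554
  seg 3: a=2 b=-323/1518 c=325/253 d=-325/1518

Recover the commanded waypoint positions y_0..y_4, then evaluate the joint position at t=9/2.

y_0=-3 y_1=-5 y_2=3 y_3=2 y_4=5
S(9/2) = 15421/4048

y_0 = S_0(0) = a_0 = -3
y_1 = S_1(0) = a_1 = -5
y_2 = S_2(0) = a_2 = 3
y_3 = S_3(0) = a_3 = 2
y_4 = S_3(2) = 5
t_q=9/2 is in segment 2 (τ=3/2); S_2(τ)=15421/4048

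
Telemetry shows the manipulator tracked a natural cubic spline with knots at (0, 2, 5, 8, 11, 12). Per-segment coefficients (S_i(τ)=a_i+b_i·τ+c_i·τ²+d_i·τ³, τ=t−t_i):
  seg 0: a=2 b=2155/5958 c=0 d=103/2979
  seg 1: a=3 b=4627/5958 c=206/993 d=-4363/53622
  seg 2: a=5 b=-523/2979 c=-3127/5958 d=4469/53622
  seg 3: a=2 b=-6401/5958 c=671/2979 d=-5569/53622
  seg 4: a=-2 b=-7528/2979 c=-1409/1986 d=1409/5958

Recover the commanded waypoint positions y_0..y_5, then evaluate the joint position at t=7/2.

y_0=2 y_1=3 y_2=5 y_3=2 y_4=-2 y_5=-5
S(7/2) = 23075/5296

y_0 = S_0(0) = a_0 = 2
y_1 = S_1(0) = a_1 = 3
y_2 = S_2(0) = a_2 = 5
y_3 = S_3(0) = a_3 = 2
y_4 = S_4(0) = a_4 = -2
y_5 = S_4(1) = -5
t_q=7/2 is in segment 1 (τ=3/2); S_1(τ)=23075/5296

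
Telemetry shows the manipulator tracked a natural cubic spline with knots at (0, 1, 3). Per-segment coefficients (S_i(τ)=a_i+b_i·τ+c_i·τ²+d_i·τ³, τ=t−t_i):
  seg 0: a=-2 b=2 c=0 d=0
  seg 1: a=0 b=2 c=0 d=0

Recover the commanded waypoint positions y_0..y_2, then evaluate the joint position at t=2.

y_0=-2 y_1=0 y_2=4
S(2) = 2

y_0 = S_0(0) = a_0 = -2
y_1 = S_1(0) = a_1 = 0
y_2 = S_1(2) = 4
t_q=2 is in segment 1 (τ=1); S_1(τ)=2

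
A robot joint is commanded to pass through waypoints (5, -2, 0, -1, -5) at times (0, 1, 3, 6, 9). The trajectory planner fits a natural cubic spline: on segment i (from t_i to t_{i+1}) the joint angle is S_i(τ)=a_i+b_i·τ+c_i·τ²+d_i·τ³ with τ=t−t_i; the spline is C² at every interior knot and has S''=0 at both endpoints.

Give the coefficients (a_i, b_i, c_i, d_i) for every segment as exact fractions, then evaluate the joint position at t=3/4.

  seg 0: a=5 b=-2620/309 c=0 d=457/309
  seg 1: a=-2 b=-1249/309 c=457/103 d=-296/309
  seg 2: a=0 b=683/309 c=-135/103 d=143/927
  seg 3: a=-1 b=-460/309 c=8/103 d=-8/927
S(3/4) = -4847/6592

Δ: Δ0=-7, Δ1=1, Δ2=-1/3, Δ3=-4/3
row 1: diag=6, rhs=48; c'=1/3, d'=8
row 2: denom=10−2·1/3=28/3; d'=(-8−2·8)/(28/3)=-18/7
row 3: denom=12−3·9/28=309/28; d'=(-6−3·-18/7)/(309/28)=16/103
back: M3=16/103
back: M2=-18/7−9/28·16/103=-270/103
back: M1=8−1/3·-270/103=914/103
M: M0=0, M1=914/103, M2=-270/103, M3=16/103, M4=0
seg 0: a=5, c=M0/2=0, d=(M1−M0)/(6·1)=457/309, b=Δ0−h0·(2M0+M1)/6=-2620/309
seg 1: a=-2, c=M1/2=457/103, d=(M2−M1)/(6·2)=-296/309, b=Δ1−h1·(2M1+M2)/6=-1249/309
seg 2: a=0, c=M2/2=-135/103, d=(M3−M2)/(6·3)=143/927, b=Δ2−h2·(2M2+M3)/6=683/309
seg 3: a=-1, c=M3/2=8/103, d=(M4−M3)/(6·3)=-8/927, b=Δ3−h3·(2M3+M4)/6=-460/309
t_q=3/4 → seg 0, τ=3/4; S=5+-2620/309·τ+0·τ²+457/309·τ³=-4847/6592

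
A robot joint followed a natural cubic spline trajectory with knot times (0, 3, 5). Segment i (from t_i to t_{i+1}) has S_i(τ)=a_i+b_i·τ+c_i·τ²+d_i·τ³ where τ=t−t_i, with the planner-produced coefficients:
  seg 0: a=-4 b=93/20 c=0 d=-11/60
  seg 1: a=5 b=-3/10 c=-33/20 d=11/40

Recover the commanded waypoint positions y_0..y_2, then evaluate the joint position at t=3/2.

y_0=-4 y_1=5 y_2=0
S(3/2) = 377/160

y_0 = S_0(0) = a_0 = -4
y_1 = S_1(0) = a_1 = 5
y_2 = S_1(2) = 0
t_q=3/2 is in segment 0 (τ=3/2); S_0(τ)=377/160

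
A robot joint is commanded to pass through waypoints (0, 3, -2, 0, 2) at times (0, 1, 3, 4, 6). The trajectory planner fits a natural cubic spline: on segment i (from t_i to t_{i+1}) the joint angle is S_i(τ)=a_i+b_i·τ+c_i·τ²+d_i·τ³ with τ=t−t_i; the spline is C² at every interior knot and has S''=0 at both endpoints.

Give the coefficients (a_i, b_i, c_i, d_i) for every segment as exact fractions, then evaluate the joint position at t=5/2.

  seg 0: a=0 b=1613/372 c=0 d=-497/372
  seg 1: a=3 b=61/186 c=-497/124 d=965/744
  seg 2: a=-2 b=-13/93 c=117/31 d=-152/93
  seg 3: a=0 b=233/93 c=-35/31 d=35/186
S(5/2) = -2279/1984

Δ: Δ0=3, Δ1=-5/2, Δ2=2, Δ3=1
row 1: diag=6, rhs=-33; c'=1/3, d'=-11/2
row 2: denom=6−2·1/3=16/3; d'=(27−2·-11/2)/(16/3)=57/8
row 3: denom=6−1·3/16=93/16; d'=(-6−1·57/8)/(93/16)=-70/31
back: M3=-70/31
back: M2=57/8−3/16·-70/31=234/31
back: M1=-11/2−1/3·234/31=-497/62
M: M0=0, M1=-497/62, M2=234/31, M3=-70/31, M4=0
seg 0: a=0, c=M0/2=0, d=(M1−M0)/(6·1)=-497/372, b=Δ0−h0·(2M0+M1)/6=1613/372
seg 1: a=3, c=M1/2=-497/124, d=(M2−M1)/(6·2)=965/744, b=Δ1−h1·(2M1+M2)/6=61/186
seg 2: a=-2, c=M2/2=117/31, d=(M3−M2)/(6·1)=-152/93, b=Δ2−h2·(2M2+M3)/6=-13/93
seg 3: a=0, c=M3/2=-35/31, d=(M4−M3)/(6·2)=35/186, b=Δ3−h3·(2M3+M4)/6=233/93
t_q=5/2 → seg 1, τ=3/2; S=3+61/186·τ+-497/124·τ²+965/744·τ³=-2279/1984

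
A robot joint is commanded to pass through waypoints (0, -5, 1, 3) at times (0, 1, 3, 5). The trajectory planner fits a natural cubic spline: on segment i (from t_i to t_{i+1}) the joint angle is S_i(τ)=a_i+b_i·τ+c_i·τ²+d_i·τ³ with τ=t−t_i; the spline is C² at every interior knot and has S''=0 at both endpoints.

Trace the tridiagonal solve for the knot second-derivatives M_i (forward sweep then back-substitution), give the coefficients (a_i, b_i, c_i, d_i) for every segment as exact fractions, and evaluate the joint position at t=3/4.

  seg 0: a=0 b=-72/11 c=0 d=17/11
  seg 1: a=-5 b=-21/11 c=51/11 d=-12/11
  seg 2: a=1 b=39/11 c=-21/11 d=7/22
S(3/4) = -2997/704

Δ: Δ0=-5, Δ1=3, Δ2=1
row 1: diag=6, rhs=48; c'=1/3, d'=8
row 2: denom=8−2·1/3=22/3; d'=(-12−2·8)/(22/3)=-42/11
back: M2=-42/11
back: M1=8−1/3·-42/11=102/11
M: M0=0, M1=102/11, M2=-42/11, M3=0
seg 0: a=0, c=M0/2=0, d=(M1−M0)/(6·1)=17/11, b=Δ0−h0·(2M0+M1)/6=-72/11
seg 1: a=-5, c=M1/2=51/11, d=(M2−M1)/(6·2)=-12/11, b=Δ1−h1·(2M1+M2)/6=-21/11
seg 2: a=1, c=M2/2=-21/11, d=(M3−M2)/(6·2)=7/22, b=Δ2−h2·(2M2+M3)/6=39/11
t_q=3/4 → seg 0, τ=3/4; S=0+-72/11·τ+0·τ²+17/11·τ³=-2997/704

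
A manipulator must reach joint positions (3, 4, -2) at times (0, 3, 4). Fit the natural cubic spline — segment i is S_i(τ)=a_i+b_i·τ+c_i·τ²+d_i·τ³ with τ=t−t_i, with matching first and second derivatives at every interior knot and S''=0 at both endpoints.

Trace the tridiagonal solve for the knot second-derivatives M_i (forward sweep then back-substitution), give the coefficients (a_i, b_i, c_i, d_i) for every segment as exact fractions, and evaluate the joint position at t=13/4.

  seg 0: a=3 b=65/24 c=0 d=-19/72
  seg 1: a=4 b=-53/12 c=-19/8 d=19/24
S(13/4) = 1413/512

Δ: Δ0=1/3, Δ1=-6
row 1: diag=8, rhs=-38; c'=1/8, d'=-19/4
back: M1=-19/4
M: M0=0, M1=-19/4, M2=0
seg 0: a=3, c=M0/2=0, d=(M1−M0)/(6·3)=-19/72, b=Δ0−h0·(2M0+M1)/6=65/24
seg 1: a=4, c=M1/2=-19/8, d=(M2−M1)/(6·1)=19/24, b=Δ1−h1·(2M1+M2)/6=-53/12
t_q=13/4 → seg 1, τ=1/4; S=4+-53/12·τ+-19/8·τ²+19/24·τ³=1413/512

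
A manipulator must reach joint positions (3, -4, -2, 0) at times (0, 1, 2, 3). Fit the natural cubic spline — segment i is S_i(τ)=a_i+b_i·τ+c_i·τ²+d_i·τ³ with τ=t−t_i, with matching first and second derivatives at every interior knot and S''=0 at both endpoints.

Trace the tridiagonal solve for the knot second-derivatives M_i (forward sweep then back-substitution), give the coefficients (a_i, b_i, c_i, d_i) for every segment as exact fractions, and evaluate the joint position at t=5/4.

Δ: Δ0=-7, Δ1=2, Δ2=2
row 1: diag=4, rhs=54; c'=1/4, d'=27/2
row 2: denom=4−1·1/4=15/4; d'=(0−1·27/2)/(15/4)=-18/5
back: M2=-18/5
back: M1=27/2−1/4·-18/5=72/5
M: M0=0, M1=72/5, M2=-18/5, M3=0
seg 0: a=3, c=M0/2=0, d=(M1−M0)/(6·1)=12/5, b=Δ0−h0·(2M0+M1)/6=-47/5
seg 1: a=-4, c=M1/2=36/5, d=(M2−M1)/(6·1)=-3, b=Δ1−h1·(2M1+M2)/6=-11/5
seg 2: a=-2, c=M2/2=-9/5, d=(M3−M2)/(6·1)=3/5, b=Δ2−h2·(2M2+M3)/6=16/5
t_q=5/4 → seg 1, τ=1/4; S=-4+-11/5·τ+36/5·τ²+-3·τ³=-1327/320

  seg 0: a=3 b=-47/5 c=0 d=12/5
  seg 1: a=-4 b=-11/5 c=36/5 d=-3
  seg 2: a=-2 b=16/5 c=-9/5 d=3/5
S(5/4) = -1327/320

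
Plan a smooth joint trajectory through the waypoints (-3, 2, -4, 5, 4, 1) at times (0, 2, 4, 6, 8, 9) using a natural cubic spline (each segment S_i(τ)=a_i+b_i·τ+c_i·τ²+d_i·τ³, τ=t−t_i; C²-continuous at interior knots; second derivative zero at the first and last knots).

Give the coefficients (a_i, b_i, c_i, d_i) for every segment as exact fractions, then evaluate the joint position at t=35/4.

Δ: Δ0=5/2, Δ1=-3, Δ2=9/2, Δ3=-1/2, Δ4=-3
row 1: diag=8, rhs=-33; c'=1/4, d'=-33/8
row 2: denom=8−2·1/4=15/2; d'=(45−2·-33/8)/(15/2)=71/10
row 3: denom=8−2·4/15=112/15; d'=(-30−2·71/10)/(112/15)=-663/112
row 4: denom=6−2·15/56=153/28; d'=(-15−2·-663/112)/(153/28)=-59/102
back: M4=-59/102
back: M3=-663/112−15/56·-59/102=-98/17
back: M2=71/10−4/15·-98/17=881/102
back: M1=-33/8−1/4·881/102=-641/102
M: M0=0, M1=-641/102, M2=881/102, M3=-98/17, M4=-59/102, M5=0
seg 0: a=-3, c=M0/2=0, d=(M1−M0)/(6·2)=-641/1224, b=Δ0−h0·(2M0+M1)/6=703/153
seg 1: a=2, c=M1/2=-641/204, d=(M2−M1)/(6·2)=761/612, b=Δ1−h1·(2M1+M2)/6=-517/306
seg 2: a=-4, c=M2/2=881/204, d=(M3−M2)/(6·2)=-1469/1224, b=Δ2−h2·(2M2+M3)/6=203/306
seg 3: a=5, c=M3/2=-49/17, d=(M4−M3)/(6·2)=529/1224, b=Δ3−h3·(2M3+M4)/6=541/153
seg 4: a=4, c=M4/2=-59/204, d=(M5−M4)/(6·1)=59/612, b=Δ4−h4·(2M4+M5)/6=-859/306
t_q=35/4 → seg 4, τ=3/4; S=4+-859/306·τ+-59/204·τ²+59/612·τ³=23143/13056

  seg 0: a=-3 b=703/153 c=0 d=-641/1224
  seg 1: a=2 b=-517/306 c=-641/204 d=761/612
  seg 2: a=-4 b=203/306 c=881/204 d=-1469/1224
  seg 3: a=5 b=541/153 c=-49/17 d=529/1224
  seg 4: a=4 b=-859/306 c=-59/204 d=59/612
S(35/4) = 23143/13056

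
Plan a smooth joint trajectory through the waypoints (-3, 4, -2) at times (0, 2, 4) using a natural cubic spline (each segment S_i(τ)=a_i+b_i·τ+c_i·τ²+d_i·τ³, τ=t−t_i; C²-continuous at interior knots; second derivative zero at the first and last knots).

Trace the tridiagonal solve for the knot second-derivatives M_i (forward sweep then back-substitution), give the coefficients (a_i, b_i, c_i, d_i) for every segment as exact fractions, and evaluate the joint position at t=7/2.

Δ: Δ0=7/2, Δ1=-3
row 1: diag=8, rhs=-39; c'=1/4, d'=-39/8
back: M1=-39/8
M: M0=0, M1=-39/8, M2=0
seg 0: a=-3, c=M0/2=0, d=(M1−M0)/(6·2)=-13/32, b=Δ0−h0·(2M0+M1)/6=41/8
seg 1: a=4, c=M1/2=-39/16, d=(M2−M1)/(6·2)=13/32, b=Δ1−h1·(2M1+M2)/6=1/4
t_q=7/2 → seg 1, τ=3/2; S=4+1/4·τ+-39/16·τ²+13/32·τ³=67/256

  seg 0: a=-3 b=41/8 c=0 d=-13/32
  seg 1: a=4 b=1/4 c=-39/16 d=13/32
S(7/2) = 67/256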